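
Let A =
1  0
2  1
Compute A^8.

A = I + N where N = [[0, 0], [2, 0]] is strictly lower-triangular, so N^2 = 0.
(I + N)^8 = I + 8·N = [[1, 0], [16, 1]].

[[1, 0], [16, 1]]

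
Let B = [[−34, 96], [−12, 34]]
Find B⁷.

tr B = 0 and det B = −4, so the characteristic polynomial is λ² − (0)λ + (−4) with roots −2 and 2.
Eigenvectors give P = [[3, −8], [1, −3]] with P⁻¹ = [[3, −8], [1, −3]], and B = P·diag(−2, 2)·P⁻¹.
Then B⁷ = P·diag(−128, 128)·P⁻¹ = [[−384, −1024], [−128, −384]] · [[3, −8], [1, −3]] = [[−2176, 6144], [−768, 2176]].

[[−2176, 6144], [−768, 2176]]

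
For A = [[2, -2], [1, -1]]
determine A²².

[[2, -2], [1, -1]]

A² = A (a projection; rank 1, trace 1), so A²² = A.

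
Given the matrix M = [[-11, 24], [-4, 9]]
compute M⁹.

tr M = -2 and det M = -3, so the characteristic polynomial is λ² − (-2)λ + (-3) with roots 1 and -3.
Eigenvectors give P = [[-2, 3], [-1, 1]] with P⁻¹ = [[1, -3], [1, -2]], and M = P·diag(1, -3)·P⁻¹.
Then M⁹ = P·diag(1, -19683)·P⁻¹ = [[-2, -59049], [-1, -19683]] · [[1, -3], [1, -2]] = [[-59051, 118104], [-19684, 39369]].

[[-59051, 118104], [-19684, 39369]]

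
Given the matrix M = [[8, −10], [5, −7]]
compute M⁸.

[[12866, −12610], [6305, −6049]]

tr M = 1 and det M = −6, so the characteristic polynomial is λ² − (1)λ + (−6) with roots 3 and −2.
Eigenvectors give P = [[−2, −1], [−1, −1]] with P⁻¹ = [[−1, 1], [1, −2]], and M = P·diag(3, −2)·P⁻¹.
Then M⁸ = P·diag(6561, 256)·P⁻¹ = [[−13122, −256], [−6561, −256]] · [[−1, 1], [1, −2]] = [[12866, −12610], [6305, −6049]].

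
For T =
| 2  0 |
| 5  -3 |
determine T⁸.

[[256, 0], [-6305, 6561]]

tr T = -1 and det T = -6, so the characteristic polynomial is λ² − (-1)λ + (-6) with roots 2 and -3.
Eigenvectors give P = [[1, 0], [1, -1]] with P⁻¹ = [[1, 0], [1, -1]], and T = P·diag(2, -3)·P⁻¹.
Then T⁸ = P·diag(256, 6561)·P⁻¹ = [[256, 0], [256, -6561]] · [[1, 0], [1, -1]] = [[256, 0], [-6305, 6561]].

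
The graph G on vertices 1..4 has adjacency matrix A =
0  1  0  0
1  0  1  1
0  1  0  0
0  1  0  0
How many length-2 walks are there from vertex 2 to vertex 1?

0

The number of length-2 walks from vertex 2 to vertex 1 is entry (2,1) of A², where A is the adjacency matrix.
A² = [[1, 0, 1, 1], [0, 3, 0, 0], [1, 0, 1, 1], [1, 0, 1, 1]]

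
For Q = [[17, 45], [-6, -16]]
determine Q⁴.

tr Q = 1 and det Q = -2, so the characteristic polynomial is λ² − (1)λ + (-2) with roots -1 and 2.
Eigenvectors give P = [[-5, -3], [2, 1]] with P⁻¹ = [[1, 3], [-2, -5]], and Q = P·diag(-1, 2)·P⁻¹.
Then Q⁴ = P·diag(1, 16)·P⁻¹ = [[-5, -48], [2, 16]] · [[1, 3], [-2, -5]] = [[91, 225], [-30, -74]].

[[91, 225], [-30, -74]]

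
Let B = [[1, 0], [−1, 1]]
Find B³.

B = I + N where N = [[0, 0], [−1, 0]] is strictly lower-triangular, so N² = 0.
(I + N)³ = I + 3·N = [[1, 0], [−3, 1]].

[[1, 0], [−3, 1]]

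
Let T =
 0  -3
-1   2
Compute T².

[[3, -6], [-2, 7]]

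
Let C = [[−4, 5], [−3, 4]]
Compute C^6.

[[1, 0], [0, 1]]

C² = I (check: tr C = 0 and det C = −1), so C^6 = I since 6 is even.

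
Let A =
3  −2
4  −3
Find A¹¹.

A² = I (check: tr A = 0 and det A = −1), so A¹¹ = A since 11 is odd.

[[3, −2], [4, −3]]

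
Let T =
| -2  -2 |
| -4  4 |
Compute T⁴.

[[176, -144], [-288, 608]]

T² = [[12, -4], [-8, 24]]
T³ = [[-8, -40], [-80, 112]]
T⁴ = [[176, -144], [-288, 608]]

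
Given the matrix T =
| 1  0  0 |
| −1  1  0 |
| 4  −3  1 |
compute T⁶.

T = I + N where N = [[0, 0, 0], [−1, 0, 0], [4, −3, 0]] is strictly lower-triangular, so N³ = 0.
(I + N)⁶ = I + 6·N + 15·N² = [[1, 0, 0], [−6, 1, 0], [69, −18, 1]].

[[1, 0, 0], [−6, 1, 0], [69, −18, 1]]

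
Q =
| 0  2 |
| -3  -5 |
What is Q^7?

tr Q = -5 and det Q = 6, so the characteristic polynomial is λ² − (-5)λ + (6) with roots -3 and -2.
Eigenvectors give P = [[2, -1], [-3, 1]] with P⁻¹ = [[-1, -1], [-3, -2]], and Q = P·diag(-3, -2)·P⁻¹.
Then Q^7 = P·diag(-2187, -128)·P⁻¹ = [[-4374, 128], [6561, -128]] · [[-1, -1], [-3, -2]] = [[3990, 4118], [-6177, -6305]].

[[3990, 4118], [-6177, -6305]]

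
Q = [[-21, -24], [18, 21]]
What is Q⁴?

[[81, 0], [0, 81]]

tr Q = 0 and det Q = -9, so the characteristic polynomial is λ² − (0)λ + (-9) with roots -3 and 3.
Eigenvectors give P = [[4, -1], [-3, 1]] with P⁻¹ = [[1, 1], [3, 4]], and Q = P·diag(-3, 3)·P⁻¹.
Then Q⁴ = P·diag(81, 81)·P⁻¹ = [[324, -81], [-243, 81]] · [[1, 1], [3, 4]] = [[81, 0], [0, 81]].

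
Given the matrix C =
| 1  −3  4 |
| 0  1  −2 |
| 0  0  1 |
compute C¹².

[[1, −36, 444], [0, 1, −24], [0, 0, 1]]

C = I + N where N = [[0, −3, 4], [0, 0, −2], [0, 0, 0]] is strictly upper-triangular, so N³ = 0.
(I + N)¹² = I + 12·N + 66·N² = [[1, −36, 444], [0, 1, −24], [0, 0, 1]].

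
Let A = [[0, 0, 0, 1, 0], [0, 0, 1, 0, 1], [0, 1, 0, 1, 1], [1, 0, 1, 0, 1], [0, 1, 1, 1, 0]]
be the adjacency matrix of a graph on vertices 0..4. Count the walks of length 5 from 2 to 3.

37

The number of length-5 walks from vertex 2 to vertex 3 is entry (2,3) of A⁵, where A is the adjacency matrix.
A² = [[1, 0, 1, 0, 1], [0, 2, 1, 2, 1], [1, 1, 3, 1, 2], [0, 2, 1, 3, 1], [1, 1, 2, 1, 3]]
A³ = [[0, 2, 1, 3, 1], [2, 2, 5, 2, 5], [1, 5, 4, 6, 5], [3, 2, 6, 2, 6], [1, 5, 5, 6, 4]]
A⁴ = [[3, 2, 6, 2, 6], [2, 10, 9, 12, 9], [6, 9, 16, 10, 15], [2, 12, 10, 15, 10], [6, 9, 15, 10, 16]]
A⁵ = [[2, 12, 10, 15, 10], [12, 18, 31, 20, 31], [10, 31, 34, 37, 35], [15, 20, 37, 22, 37], [10, 31, 35, 37, 34]]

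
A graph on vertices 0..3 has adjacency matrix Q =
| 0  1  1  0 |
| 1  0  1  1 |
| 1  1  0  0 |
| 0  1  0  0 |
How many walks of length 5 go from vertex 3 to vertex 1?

11

The number of length-5 walks from vertex 3 to vertex 1 is entry (3,1) of Q⁵, where Q is the adjacency matrix.
Q² = [[2, 1, 1, 1], [1, 3, 1, 0], [1, 1, 2, 1], [1, 0, 1, 1]]
Q³ = [[2, 4, 3, 1], [4, 2, 4, 3], [3, 4, 2, 1], [1, 3, 1, 0]]
Q⁴ = [[7, 6, 6, 4], [6, 11, 6, 2], [6, 6, 7, 4], [4, 2, 4, 3]]
Q⁵ = [[12, 17, 13, 6], [17, 14, 17, 11], [13, 17, 12, 6], [6, 11, 6, 2]]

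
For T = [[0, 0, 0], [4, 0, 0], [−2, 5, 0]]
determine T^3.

T is strictly triangular, hence nilpotent: T^3 = 0, so T^3 = 0.

[[0, 0, 0], [0, 0, 0], [0, 0, 0]]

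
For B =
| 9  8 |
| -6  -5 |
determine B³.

tr B = 4 and det B = 3, so the characteristic polynomial is λ² − (4)λ + (3) with roots 1 and 3.
Eigenvectors give P = [[1, 4], [-1, -3]] with P⁻¹ = [[-3, -4], [1, 1]], and B = P·diag(1, 3)·P⁻¹.
Then B³ = P·diag(1, 27)·P⁻¹ = [[1, 108], [-1, -81]] · [[-3, -4], [1, 1]] = [[105, 104], [-78, -77]].

[[105, 104], [-78, -77]]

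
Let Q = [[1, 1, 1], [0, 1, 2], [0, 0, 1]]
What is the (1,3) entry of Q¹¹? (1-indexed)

121

Q = I + N where N = [[0, 1, 1], [0, 0, 2], [0, 0, 0]] is strictly upper-triangular, so N³ = 0.
(I + N)¹¹ = I + 11·N + 55·N² = [[1, 11, 121], [0, 1, 22], [0, 0, 1]].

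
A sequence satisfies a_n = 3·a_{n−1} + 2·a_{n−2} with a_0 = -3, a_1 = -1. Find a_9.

-60037

With companion matrix Q = [[3, 2], [1, 0]], [a_n, a_{n−1}]ᵀ = Q·[a_{n−1}, a_{n−2}]ᵀ, so [a_9, a_8]ᵀ = Q⁸·[a_1, a_0]ᵀ.
Q⁸ = [[22363, 12558], [6279, 3526]], giving [a_9, a_8]ᵀ = [[-60037], [-16857]].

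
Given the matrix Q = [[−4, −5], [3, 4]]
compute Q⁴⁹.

Q² = I (check: tr Q = 0 and det Q = −1), so Q⁴⁹ = Q since 49 is odd.

[[−4, −5], [3, 4]]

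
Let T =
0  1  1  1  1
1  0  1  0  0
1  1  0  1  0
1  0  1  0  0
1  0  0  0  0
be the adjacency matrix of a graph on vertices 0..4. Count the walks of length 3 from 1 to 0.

The number of length-3 walks from vertex 1 to vertex 0 is entry (1,0) of T^3, where T is the adjacency matrix.
T^2 = [[4, 1, 2, 1, 0], [1, 2, 1, 2, 1], [2, 1, 3, 1, 1], [1, 2, 1, 2, 1], [0, 1, 1, 1, 1]]
T^3 = [[4, 6, 6, 6, 4], [6, 2, 5, 2, 1], [6, 5, 4, 5, 2], [6, 2, 5, 2, 1], [4, 1, 2, 1, 0]]

6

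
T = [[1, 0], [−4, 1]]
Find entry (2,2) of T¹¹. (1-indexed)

1

T = I + N where N = [[0, 0], [−4, 0]] is strictly lower-triangular, so N² = 0.
(I + N)¹¹ = I + 11·N = [[1, 0], [−44, 1]].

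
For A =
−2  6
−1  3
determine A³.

A² = A (a projection; rank 1, trace 1), so A³ = A.

[[−2, 6], [−1, 3]]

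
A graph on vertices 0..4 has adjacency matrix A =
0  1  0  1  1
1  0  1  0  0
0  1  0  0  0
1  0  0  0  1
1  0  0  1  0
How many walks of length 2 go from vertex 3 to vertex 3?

The number of length-2 walks from vertex 3 to vertex 3 is entry (3,3) of A², where A is the adjacency matrix.
A² = [[3, 0, 1, 1, 1], [0, 2, 0, 1, 1], [1, 0, 1, 0, 0], [1, 1, 0, 2, 1], [1, 1, 0, 1, 2]]

2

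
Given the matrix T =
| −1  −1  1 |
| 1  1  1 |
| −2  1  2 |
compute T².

[[−2, 1, 0], [−2, 1, 4], [−1, 5, 3]]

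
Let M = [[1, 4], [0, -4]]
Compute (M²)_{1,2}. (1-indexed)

-12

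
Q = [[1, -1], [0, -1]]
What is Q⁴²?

[[1, 0], [0, 1]]

Q² = I (check: tr Q = 0 and det Q = -1), so Q⁴² = I since 42 is even.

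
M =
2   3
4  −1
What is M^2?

[[16, 3], [4, 13]]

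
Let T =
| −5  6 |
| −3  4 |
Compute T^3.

tr T = −1 and det T = −2, so the characteristic polynomial is λ² − (−1)λ + (−2) with roots −2 and 1.
Eigenvectors give P = [[2, −1], [1, −1]] with P⁻¹ = [[1, −1], [1, −2]], and T = P·diag(−2, 1)·P⁻¹.
Then T^3 = P·diag(−8, 1)·P⁻¹ = [[−16, −1], [−8, −1]] · [[1, −1], [1, −2]] = [[−17, 18], [−9, 10]].

[[−17, 18], [−9, 10]]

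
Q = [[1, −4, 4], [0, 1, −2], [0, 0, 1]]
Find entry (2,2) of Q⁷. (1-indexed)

1

Q = I + N where N = [[0, −4, 4], [0, 0, −2], [0, 0, 0]] is strictly upper-triangular, so N³ = 0.
(I + N)⁷ = I + 7·N + 21·N² = [[1, −28, 196], [0, 1, −14], [0, 0, 1]].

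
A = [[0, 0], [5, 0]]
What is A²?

A is strictly triangular, hence nilpotent: A² = 0, so A² = 0.

[[0, 0], [0, 0]]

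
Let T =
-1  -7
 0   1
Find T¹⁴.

T² = I (check: tr T = 0 and det T = -1), so T¹⁴ = I since 14 is even.

[[1, 0], [0, 1]]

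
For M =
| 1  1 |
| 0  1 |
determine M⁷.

[[1, 7], [0, 1]]

M = I + N where N = [[0, 1], [0, 0]] is strictly upper-triangular, so N² = 0.
(I + N)⁷ = I + 7·N = [[1, 7], [0, 1]].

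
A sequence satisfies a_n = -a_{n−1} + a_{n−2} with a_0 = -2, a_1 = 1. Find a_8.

With companion matrix C = [[-1, 1], [1, 0]], [a_n, a_{n−1}]ᵀ = C·[a_{n−1}, a_{n−2}]ᵀ, so [a_8, a_7]ᵀ = C⁷·[a_1, a_0]ᵀ.
C⁷ = [[-21, 13], [13, -8]], giving [a_8, a_7]ᵀ = [[-47], [29]].

-47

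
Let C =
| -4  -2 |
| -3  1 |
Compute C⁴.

[[538, 174], [261, 103]]

C² = [[22, 6], [9, 7]]
C³ = [[-106, -38], [-57, -11]]
C⁴ = [[538, 174], [261, 103]]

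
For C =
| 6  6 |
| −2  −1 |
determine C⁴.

[[276, 390], [−130, −179]]

tr C = 5 and det C = 6, so the characteristic polynomial is λ² − (5)λ + (6) with roots 2 and 3.
Eigenvectors give P = [[3, 2], [−2, −1]] with P⁻¹ = [[−1, −2], [2, 3]], and C = P·diag(2, 3)·P⁻¹.
Then C⁴ = P·diag(16, 81)·P⁻¹ = [[48, 162], [−32, −81]] · [[−1, −2], [2, 3]] = [[276, 390], [−130, −179]].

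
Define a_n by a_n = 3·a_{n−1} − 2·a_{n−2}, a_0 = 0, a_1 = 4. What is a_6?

252

With companion matrix M = [[3, −2], [1, 0]], [a_n, a_{n−1}]ᵀ = M·[a_{n−1}, a_{n−2}]ᵀ, so [a_6, a_5]ᵀ = M^5·[a_1, a_0]ᵀ.
M^5 = [[63, −62], [31, −30]], giving [a_6, a_5]ᵀ = [[252], [124]].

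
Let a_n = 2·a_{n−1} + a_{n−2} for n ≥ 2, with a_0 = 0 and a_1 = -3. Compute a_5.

With companion matrix T = [[2, 1], [1, 0]], [a_n, a_{n−1}]ᵀ = T·[a_{n−1}, a_{n−2}]ᵀ, so [a_5, a_4]ᵀ = T^4·[a_1, a_0]ᵀ.
T^4 = [[29, 12], [12, 5]], giving [a_5, a_4]ᵀ = [[-87], [-36]].

-87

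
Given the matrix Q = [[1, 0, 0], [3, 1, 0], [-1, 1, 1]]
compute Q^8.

Q = I + N where N = [[0, 0, 0], [3, 0, 0], [-1, 1, 0]] is strictly lower-triangular, so N^3 = 0.
(I + N)^8 = I + 8·N + 28·N^2 = [[1, 0, 0], [24, 1, 0], [76, 8, 1]].

[[1, 0, 0], [24, 1, 0], [76, 8, 1]]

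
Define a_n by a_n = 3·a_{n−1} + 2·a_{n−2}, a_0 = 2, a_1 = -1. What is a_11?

With companion matrix M = [[3, 2], [1, 0]], [a_n, a_{n−1}]ᵀ = M·[a_{n−1}, a_{n−2}]ᵀ, so [a_11, a_10]ᵀ = M¹⁰·[a_1, a_0]ᵀ.
M¹⁰ = [[283667, 159294], [79647, 44726]], giving [a_11, a_10]ᵀ = [[34921], [9805]].

34921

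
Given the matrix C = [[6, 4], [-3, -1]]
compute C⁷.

tr C = 5 and det C = 6, so the characteristic polynomial is λ² − (5)λ + (6) with roots 3 and 2.
Eigenvectors give P = [[4, -1], [-3, 1]] with P⁻¹ = [[1, 1], [3, 4]], and C = P·diag(3, 2)·P⁻¹.
Then C⁷ = P·diag(2187, 128)·P⁻¹ = [[8748, -128], [-6561, 128]] · [[1, 1], [3, 4]] = [[8364, 8236], [-6177, -6049]].

[[8364, 8236], [-6177, -6049]]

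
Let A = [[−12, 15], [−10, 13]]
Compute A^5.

[[−582, 825], [−550, 793]]

tr A = 1 and det A = −6, so the characteristic polynomial is λ² − (1)λ + (−6) with roots 3 and −2.
Eigenvectors give P = [[1, −3], [1, −2]] with P⁻¹ = [[−2, 3], [−1, 1]], and A = P·diag(3, −2)·P⁻¹.
Then A^5 = P·diag(243, −32)·P⁻¹ = [[243, 96], [243, 64]] · [[−2, 3], [−1, 1]] = [[−582, 825], [−550, 793]].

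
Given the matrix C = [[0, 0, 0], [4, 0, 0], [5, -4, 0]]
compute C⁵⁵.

[[0, 0, 0], [0, 0, 0], [0, 0, 0]]

C is strictly triangular, hence nilpotent: C³ = 0, so C⁵⁵ = 0.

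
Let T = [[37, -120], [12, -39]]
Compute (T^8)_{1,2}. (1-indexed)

196800

tr T = -2 and det T = -3, so the characteristic polynomial is λ² − (-2)λ + (-3) with roots -3 and 1.
Eigenvectors give P = [[3, -10], [1, -3]] with P⁻¹ = [[-3, 10], [-1, 3]], and T = P·diag(-3, 1)·P⁻¹.
Then T^8 = P·diag(6561, 1)·P⁻¹ = [[19683, -10], [6561, -3]] · [[-3, 10], [-1, 3]] = [[-59039, 196800], [-19680, 65601]].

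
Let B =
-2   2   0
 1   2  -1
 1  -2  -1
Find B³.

B² = [[6, 0, -2], [-1, 8, -1], [-5, 0, 3]]
B³ = [[-14, 16, 2], [9, 16, -7], [13, -16, -3]]

[[-14, 16, 2], [9, 16, -7], [13, -16, -3]]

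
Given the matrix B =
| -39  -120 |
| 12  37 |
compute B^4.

tr B = -2 and det B = -3, so the characteristic polynomial is λ² − (-2)λ + (-3) with roots -3 and 1.
Eigenvectors give P = [[-10, 3], [3, -1]] with P⁻¹ = [[-1, -3], [-3, -10]], and B = P·diag(-3, 1)·P⁻¹.
Then B^4 = P·diag(81, 1)·P⁻¹ = [[-810, 3], [243, -1]] · [[-1, -3], [-3, -10]] = [[801, 2400], [-240, -719]].

[[801, 2400], [-240, -719]]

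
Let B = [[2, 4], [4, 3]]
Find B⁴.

B² = [[20, 20], [20, 25]]
B³ = [[120, 140], [140, 155]]
B⁴ = [[800, 900], [900, 1025]]

[[800, 900], [900, 1025]]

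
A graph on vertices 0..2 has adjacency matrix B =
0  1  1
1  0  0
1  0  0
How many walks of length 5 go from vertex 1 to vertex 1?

0

The number of length-5 walks from vertex 1 to vertex 1 is entry (1,1) of B⁵, where B is the adjacency matrix.
B² = [[2, 0, 0], [0, 1, 1], [0, 1, 1]]
B³ = [[0, 2, 2], [2, 0, 0], [2, 0, 0]]
B⁴ = [[4, 0, 0], [0, 2, 2], [0, 2, 2]]
B⁵ = [[0, 4, 4], [4, 0, 0], [4, 0, 0]]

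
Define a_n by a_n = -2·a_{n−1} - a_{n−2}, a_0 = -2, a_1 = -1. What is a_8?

With companion matrix M = [[-2, -1], [1, 0]], [a_n, a_{n−1}]ᵀ = M·[a_{n−1}, a_{n−2}]ᵀ, so [a_8, a_7]ᵀ = M⁷·[a_1, a_0]ᵀ.
M⁷ = [[-8, -7], [7, 6]], giving [a_8, a_7]ᵀ = [[22], [-19]].

22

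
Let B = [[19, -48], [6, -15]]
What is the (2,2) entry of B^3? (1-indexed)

-207

tr B = 4 and det B = 3, so the characteristic polynomial is λ² − (4)λ + (3) with roots 1 and 3.
Eigenvectors give P = [[-8, -3], [-3, -1]] with P⁻¹ = [[1, -3], [-3, 8]], and B = P·diag(1, 3)·P⁻¹.
Then B^3 = P·diag(1, 27)·P⁻¹ = [[-8, -81], [-3, -27]] · [[1, -3], [-3, 8]] = [[235, -624], [78, -207]].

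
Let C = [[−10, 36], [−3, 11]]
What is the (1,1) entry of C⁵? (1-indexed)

−100

tr C = 1 and det C = −2, so the characteristic polynomial is λ² − (1)λ + (−2) with roots 2 and −1.
Eigenvectors give P = [[3, 4], [1, 1]] with P⁻¹ = [[−1, 4], [1, −3]], and C = P·diag(2, −1)·P⁻¹.
Then C⁵ = P·diag(32, −1)·P⁻¹ = [[96, −4], [32, −1]] · [[−1, 4], [1, −3]] = [[−100, 396], [−33, 131]].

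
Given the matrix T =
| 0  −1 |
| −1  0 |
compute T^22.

[[1, 0], [0, 1]]

T² = I (check: tr T = 0 and det T = −1), so T^22 = I since 22 is even.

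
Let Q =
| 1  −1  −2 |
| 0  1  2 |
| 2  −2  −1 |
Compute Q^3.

[[−7, 9, 12], [4, −7, −14], [−14, 12, 3]]

Q^2 = [[−3, 2, −2], [4, −3, 0], [0, −2, −7]]
Q^3 = [[−7, 9, 12], [4, −7, −14], [−14, 12, 3]]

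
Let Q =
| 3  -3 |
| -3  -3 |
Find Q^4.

Q^2 = [[18, 0], [0, 18]]
Q^3 = [[54, -54], [-54, -54]]
Q^4 = [[324, 0], [0, 324]]

[[324, 0], [0, 324]]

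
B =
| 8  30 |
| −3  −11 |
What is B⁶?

[[−566, −1890], [189, 631]]

tr B = −3 and det B = 2, so the characteristic polynomial is λ² − (−3)λ + (2) with roots −2 and −1.
Eigenvectors give P = [[−3, 10], [1, −3]] with P⁻¹ = [[3, 10], [1, 3]], and B = P·diag(−2, −1)·P⁻¹.
Then B⁶ = P·diag(64, 1)·P⁻¹ = [[−192, 10], [64, −3]] · [[3, 10], [1, 3]] = [[−566, −1890], [189, 631]].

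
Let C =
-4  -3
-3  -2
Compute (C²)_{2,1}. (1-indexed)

18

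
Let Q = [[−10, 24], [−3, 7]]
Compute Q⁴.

tr Q = −3 and det Q = 2, so the characteristic polynomial is λ² − (−3)λ + (2) with roots −2 and −1.
Eigenvectors give P = [[3, −8], [1, −3]] with P⁻¹ = [[3, −8], [1, −3]], and Q = P·diag(−2, −1)·P⁻¹.
Then Q⁴ = P·diag(16, 1)·P⁻¹ = [[48, −8], [16, −3]] · [[3, −8], [1, −3]] = [[136, −360], [45, −119]].

[[136, −360], [45, −119]]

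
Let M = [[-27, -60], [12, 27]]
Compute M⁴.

tr M = 0 and det M = -9, so the characteristic polynomial is λ² − (0)λ + (-9) with roots 3 and -3.
Eigenvectors give P = [[-2, 5], [1, -2]] with P⁻¹ = [[2, 5], [1, 2]], and M = P·diag(3, -3)·P⁻¹.
Then M⁴ = P·diag(81, 81)·P⁻¹ = [[-162, 405], [81, -162]] · [[2, 5], [1, 2]] = [[81, 0], [0, 81]].

[[81, 0], [0, 81]]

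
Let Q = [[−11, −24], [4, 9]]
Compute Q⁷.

[[−6563, −13128], [2188, 4377]]

tr Q = −2 and det Q = −3, so the characteristic polynomial is λ² − (−2)λ + (−3) with roots −3 and 1.
Eigenvectors give P = [[3, −2], [−1, 1]] with P⁻¹ = [[1, 2], [1, 3]], and Q = P·diag(−3, 1)·P⁻¹.
Then Q⁷ = P·diag(−2187, 1)·P⁻¹ = [[−6561, −2], [2187, 1]] · [[1, 2], [1, 3]] = [[−6563, −13128], [2188, 4377]].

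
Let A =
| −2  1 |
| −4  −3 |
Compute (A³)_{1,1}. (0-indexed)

A² = [[0, −5], [20, 5]]
A³ = [[20, 15], [−60, 5]]

5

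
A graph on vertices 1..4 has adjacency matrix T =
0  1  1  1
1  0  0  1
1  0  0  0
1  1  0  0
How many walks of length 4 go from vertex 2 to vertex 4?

6

The number of length-4 walks from vertex 2 to vertex 4 is entry (2,4) of T⁴, where T is the adjacency matrix.
T² = [[3, 1, 0, 1], [1, 2, 1, 1], [0, 1, 1, 1], [1, 1, 1, 2]]
T³ = [[2, 4, 3, 4], [4, 2, 1, 3], [3, 1, 0, 1], [4, 3, 1, 2]]
T⁴ = [[11, 6, 2, 6], [6, 7, 4, 6], [2, 4, 3, 4], [6, 6, 4, 7]]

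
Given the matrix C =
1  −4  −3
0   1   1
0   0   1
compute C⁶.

[[1, −24, −78], [0, 1, 6], [0, 0, 1]]

C = I + N where N = [[0, −4, −3], [0, 0, 1], [0, 0, 0]] is strictly upper-triangular, so N³ = 0.
(I + N)⁶ = I + 6·N + 15·N² = [[1, −24, −78], [0, 1, 6], [0, 0, 1]].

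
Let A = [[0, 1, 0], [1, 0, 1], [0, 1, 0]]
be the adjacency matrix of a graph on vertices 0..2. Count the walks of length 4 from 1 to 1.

The number of length-4 walks from vertex 1 to vertex 1 is entry (1,1) of A⁴, where A is the adjacency matrix.
A² = [[1, 0, 1], [0, 2, 0], [1, 0, 1]]
A³ = [[0, 2, 0], [2, 0, 2], [0, 2, 0]]
A⁴ = [[2, 0, 2], [0, 4, 0], [2, 0, 2]]

4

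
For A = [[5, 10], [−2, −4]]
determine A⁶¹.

[[5, 10], [−2, −4]]

A² = A (a projection; rank 1, trace 1), so A⁶¹ = A.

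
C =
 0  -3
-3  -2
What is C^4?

[[117, 132], [132, 205]]

C^2 = [[9, 6], [6, 13]]
C^3 = [[-18, -39], [-39, -44]]
C^4 = [[117, 132], [132, 205]]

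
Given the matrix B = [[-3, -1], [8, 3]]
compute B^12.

[[1, 0], [0, 1]]

B² = I (check: tr B = 0 and det B = -1), so B^12 = I since 12 is even.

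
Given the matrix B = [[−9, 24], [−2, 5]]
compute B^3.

[[−105, 312], [−26, 77]]

tr B = −4 and det B = 3, so the characteristic polynomial is λ² − (−4)λ + (3) with roots −3 and −1.
Eigenvectors give P = [[4, −3], [1, −1]] with P⁻¹ = [[1, −3], [1, −4]], and B = P·diag(−3, −1)·P⁻¹.
Then B^3 = P·diag(−27, −1)·P⁻¹ = [[−108, 3], [−27, 1]] · [[1, −3], [1, −4]] = [[−105, 312], [−26, 77]].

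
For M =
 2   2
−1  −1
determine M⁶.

[[2, 2], [−1, −1]]

M² = M (a projection; rank 1, trace 1), so M⁶ = M.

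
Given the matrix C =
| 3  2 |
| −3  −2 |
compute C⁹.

C² = C (a projection; rank 1, trace 1), so C⁹ = C.

[[3, 2], [−3, −2]]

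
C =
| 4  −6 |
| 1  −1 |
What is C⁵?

[[94, −186], [31, −61]]

tr C = 3 and det C = 2, so the characteristic polynomial is λ² − (3)λ + (2) with roots 1 and 2.
Eigenvectors give P = [[2, 3], [1, 1]] with P⁻¹ = [[−1, 3], [1, −2]], and C = P·diag(1, 2)·P⁻¹.
Then C⁵ = P·diag(1, 32)·P⁻¹ = [[2, 96], [1, 32]] · [[−1, 3], [1, −2]] = [[94, −186], [31, −61]].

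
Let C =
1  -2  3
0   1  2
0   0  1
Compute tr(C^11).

C = I + N where N = [[0, -2, 3], [0, 0, 2], [0, 0, 0]] is strictly upper-triangular, so N^3 = 0.
(I + N)^11 = I + 11·N + 55·N^2 = [[1, -22, -187], [0, 1, 22], [0, 0, 1]].

3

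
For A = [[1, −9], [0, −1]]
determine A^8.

A² = I (check: tr A = 0 and det A = −1), so A^8 = I since 8 is even.

[[1, 0], [0, 1]]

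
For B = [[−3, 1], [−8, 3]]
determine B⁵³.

[[−3, 1], [−8, 3]]

B² = I (check: tr B = 0 and det B = −1), so B⁵³ = B since 53 is odd.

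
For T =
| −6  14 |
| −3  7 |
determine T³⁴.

T² = T (a projection; rank 1, trace 1), so T³⁴ = T.

[[−6, 14], [−3, 7]]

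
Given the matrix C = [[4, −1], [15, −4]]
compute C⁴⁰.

[[1, 0], [0, 1]]

C² = I (check: tr C = 0 and det C = −1), so C⁴⁰ = I since 40 is even.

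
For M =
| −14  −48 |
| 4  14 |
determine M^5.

[[−224, −768], [64, 224]]

tr M = 0 and det M = −4, so the characteristic polynomial is λ² − (0)λ + (−4) with roots −2 and 2.
Eigenvectors give P = [[−4, 3], [1, −1]] with P⁻¹ = [[−1, −3], [−1, −4]], and M = P·diag(−2, 2)·P⁻¹.
Then M^5 = P·diag(−32, 32)·P⁻¹ = [[128, 96], [−32, −32]] · [[−1, −3], [−1, −4]] = [[−224, −768], [64, 224]].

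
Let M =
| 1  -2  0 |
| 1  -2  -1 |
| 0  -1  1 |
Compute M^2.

[[-1, 2, 2], [-1, 3, 1], [-1, 1, 2]]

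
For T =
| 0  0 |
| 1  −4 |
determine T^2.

[[0, 0], [−4, 16]]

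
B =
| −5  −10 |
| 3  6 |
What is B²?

[[−5, −10], [3, 6]]

B² = B (a projection; rank 1, trace 1), so B² = B.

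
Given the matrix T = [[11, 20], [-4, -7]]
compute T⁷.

[[10931, 21860], [-4372, -8743]]

tr T = 4 and det T = 3, so the characteristic polynomial is λ² − (4)λ + (3) with roots 3 and 1.
Eigenvectors give P = [[-5, -2], [2, 1]] with P⁻¹ = [[-1, -2], [2, 5]], and T = P·diag(3, 1)·P⁻¹.
Then T⁷ = P·diag(2187, 1)·P⁻¹ = [[-10935, -2], [4374, 1]] · [[-1, -2], [2, 5]] = [[10931, 21860], [-4372, -8743]].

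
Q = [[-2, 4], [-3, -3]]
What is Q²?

[[-8, -20], [15, -3]]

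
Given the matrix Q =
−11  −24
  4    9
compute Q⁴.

[[241, 480], [−80, −159]]

tr Q = −2 and det Q = −3, so the characteristic polynomial is λ² − (−2)λ + (−3) with roots −3 and 1.
Eigenvectors give P = [[3, −2], [−1, 1]] with P⁻¹ = [[1, 2], [1, 3]], and Q = P·diag(−3, 1)·P⁻¹.
Then Q⁴ = P·diag(81, 1)·P⁻¹ = [[243, −2], [−81, 1]] · [[1, 2], [1, 3]] = [[241, 480], [−80, −159]].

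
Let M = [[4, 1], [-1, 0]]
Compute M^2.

[[15, 4], [-4, -1]]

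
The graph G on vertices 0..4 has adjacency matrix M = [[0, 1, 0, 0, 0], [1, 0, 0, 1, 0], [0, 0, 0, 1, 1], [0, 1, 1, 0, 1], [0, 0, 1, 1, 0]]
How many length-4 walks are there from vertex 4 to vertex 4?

7

The number of length-4 walks from vertex 4 to vertex 4 is entry (4,4) of M^4, where M is the adjacency matrix.
M^2 = [[1, 0, 0, 1, 0], [0, 2, 1, 0, 1], [0, 1, 2, 1, 1], [1, 0, 1, 3, 1], [0, 1, 1, 1, 2]]
M^3 = [[0, 2, 1, 0, 1], [2, 0, 1, 4, 1], [1, 1, 2, 4, 3], [0, 4, 4, 2, 4], [1, 1, 3, 4, 2]]
M^4 = [[2, 0, 1, 4, 1], [0, 6, 5, 2, 5], [1, 5, 7, 6, 6], [4, 2, 6, 12, 6], [1, 5, 6, 6, 7]]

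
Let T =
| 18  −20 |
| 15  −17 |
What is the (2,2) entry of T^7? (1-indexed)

−7073

tr T = 1 and det T = −6, so the characteristic polynomial is λ² − (1)λ + (−6) with roots −2 and 3.
Eigenvectors give P = [[−1, 4], [−1, 3]] with P⁻¹ = [[3, −4], [1, −1]], and T = P·diag(−2, 3)·P⁻¹.
Then T^7 = P·diag(−128, 2187)·P⁻¹ = [[128, 8748], [128, 6561]] · [[3, −4], [1, −1]] = [[9132, −9260], [6945, −7073]].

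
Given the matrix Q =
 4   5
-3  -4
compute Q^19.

[[4, 5], [-3, -4]]

Q² = I (check: tr Q = 0 and det Q = -1), so Q^19 = Q since 19 is odd.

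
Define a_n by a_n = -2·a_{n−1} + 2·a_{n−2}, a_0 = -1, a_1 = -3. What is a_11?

-41440

With companion matrix T = [[-2, 2], [1, 0]], [a_n, a_{n−1}]ᵀ = T·[a_{n−1}, a_{n−2}]ᵀ, so [a_11, a_10]ᵀ = T¹⁰·[a_1, a_0]ᵀ.
T¹⁰ = [[18272, -13376], [-6688, 4896]], giving [a_11, a_10]ᵀ = [[-41440], [15168]].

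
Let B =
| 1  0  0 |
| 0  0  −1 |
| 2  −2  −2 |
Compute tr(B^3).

−19

B^2 = [[1, 0, 0], [−2, 2, 2], [−2, 4, 6]]
B^3 = [[1, 0, 0], [2, −4, −6], [10, −12, −16]]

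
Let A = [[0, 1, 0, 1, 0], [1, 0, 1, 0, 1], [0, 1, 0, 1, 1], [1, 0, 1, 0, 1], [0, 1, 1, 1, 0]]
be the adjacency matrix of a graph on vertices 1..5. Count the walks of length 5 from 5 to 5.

40

The number of length-5 walks from vertex 5 to vertex 5 is entry (5,5) of A⁵, where A is the adjacency matrix.
A² = [[2, 0, 2, 0, 2], [0, 3, 1, 3, 1], [2, 1, 3, 1, 2], [0, 3, 1, 3, 1], [2, 1, 2, 1, 3]]
A³ = [[0, 6, 2, 6, 2], [6, 2, 7, 2, 7], [2, 7, 4, 7, 5], [6, 2, 7, 2, 7], [2, 7, 5, 7, 4]]
A⁴ = [[12, 4, 14, 4, 14], [4, 20, 11, 20, 11], [14, 11, 19, 11, 18], [4, 20, 11, 20, 11], [14, 11, 18, 11, 19]]
A⁵ = [[8, 40, 22, 40, 22], [40, 26, 51, 26, 51], [22, 51, 40, 51, 41], [40, 26, 51, 26, 51], [22, 51, 41, 51, 40]]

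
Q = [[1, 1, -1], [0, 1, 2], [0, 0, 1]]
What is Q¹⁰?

[[1, 10, 80], [0, 1, 20], [0, 0, 1]]

Q = I + N where N = [[0, 1, -1], [0, 0, 2], [0, 0, 0]] is strictly upper-triangular, so N³ = 0.
(I + N)¹⁰ = I + 10·N + 45·N² = [[1, 10, 80], [0, 1, 20], [0, 0, 1]].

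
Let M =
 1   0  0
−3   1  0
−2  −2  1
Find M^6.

[[1, 0, 0], [−18, 1, 0], [78, −12, 1]]

M = I + N where N = [[0, 0, 0], [−3, 0, 0], [−2, −2, 0]] is strictly lower-triangular, so N^3 = 0.
(I + N)^6 = I + 6·N + 15·N^2 = [[1, 0, 0], [−18, 1, 0], [78, −12, 1]].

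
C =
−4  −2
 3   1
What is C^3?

[[−22, −14], [21, 13]]

C^2 = [[10, 6], [−9, −5]]
C^3 = [[−22, −14], [21, 13]]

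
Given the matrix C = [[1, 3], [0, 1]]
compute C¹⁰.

C = I + N where N = [[0, 3], [0, 0]] is strictly upper-triangular, so N² = 0.
(I + N)¹⁰ = I + 10·N = [[1, 30], [0, 1]].

[[1, 30], [0, 1]]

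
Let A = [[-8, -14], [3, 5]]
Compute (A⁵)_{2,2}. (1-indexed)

185

tr A = -3 and det A = 2, so the characteristic polynomial is λ² − (-3)λ + (2) with roots -1 and -2.
Eigenvectors give P = [[-2, 7], [1, -3]] with P⁻¹ = [[3, 7], [1, 2]], and A = P·diag(-1, -2)·P⁻¹.
Then A⁵ = P·diag(-1, -32)·P⁻¹ = [[2, -224], [-1, 96]] · [[3, 7], [1, 2]] = [[-218, -434], [93, 185]].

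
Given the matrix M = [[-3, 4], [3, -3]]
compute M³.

[[-135, 156], [117, -135]]

M² = [[21, -24], [-18, 21]]
M³ = [[-135, 156], [117, -135]]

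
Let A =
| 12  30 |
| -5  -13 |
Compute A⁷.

tr A = -1 and det A = -6, so the characteristic polynomial is λ² − (-1)λ + (-6) with roots -3 and 2.
Eigenvectors give P = [[-2, 3], [1, -1]] with P⁻¹ = [[1, 3], [1, 2]], and A = P·diag(-3, 2)·P⁻¹.
Then A⁷ = P·diag(-2187, 128)·P⁻¹ = [[4374, 384], [-2187, -128]] · [[1, 3], [1, 2]] = [[4758, 13890], [-2315, -6817]].

[[4758, 13890], [-2315, -6817]]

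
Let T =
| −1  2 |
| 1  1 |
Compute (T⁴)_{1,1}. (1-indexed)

T² = [[3, 0], [0, 3]]
T³ = [[−3, 6], [3, 3]]
T⁴ = [[9, 0], [0, 9]]

9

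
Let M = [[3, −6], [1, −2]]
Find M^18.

[[3, −6], [1, −2]]

M² = M (a projection; rank 1, trace 1), so M^18 = M.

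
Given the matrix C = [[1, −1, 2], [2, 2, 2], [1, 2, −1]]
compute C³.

[[1, −3, 6], [26, 16, 22], [13, 12, 3]]

C² = [[1, 1, −2], [8, 6, 6], [4, 1, 7]]
C³ = [[1, −3, 6], [26, 16, 22], [13, 12, 3]]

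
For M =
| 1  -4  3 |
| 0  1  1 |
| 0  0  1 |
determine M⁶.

[[1, -24, -42], [0, 1, 6], [0, 0, 1]]

M = I + N where N = [[0, -4, 3], [0, 0, 1], [0, 0, 0]] is strictly upper-triangular, so N³ = 0.
(I + N)⁶ = I + 6·N + 15·N² = [[1, -24, -42], [0, 1, 6], [0, 0, 1]].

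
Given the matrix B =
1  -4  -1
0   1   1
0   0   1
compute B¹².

B = I + N where N = [[0, -4, -1], [0, 0, 1], [0, 0, 0]] is strictly upper-triangular, so N³ = 0.
(I + N)¹² = I + 12·N + 66·N² = [[1, -48, -276], [0, 1, 12], [0, 0, 1]].

[[1, -48, -276], [0, 1, 12], [0, 0, 1]]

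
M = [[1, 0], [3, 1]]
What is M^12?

M = I + N where N = [[0, 0], [3, 0]] is strictly lower-triangular, so N^2 = 0.
(I + N)^12 = I + 12·N = [[1, 0], [36, 1]].

[[1, 0], [36, 1]]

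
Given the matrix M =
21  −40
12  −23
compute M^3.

[[141, −280], [84, −167]]

tr M = −2 and det M = −3, so the characteristic polynomial is λ² − (−2)λ + (−3) with roots 1 and −3.
Eigenvectors give P = [[2, −5], [1, −3]] with P⁻¹ = [[3, −5], [1, −2]], and M = P·diag(1, −3)·P⁻¹.
Then M^3 = P·diag(1, −27)·P⁻¹ = [[2, 135], [1, 81]] · [[3, −5], [1, −2]] = [[141, −280], [84, −167]].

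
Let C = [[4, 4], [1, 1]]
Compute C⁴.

[[500, 500], [125, 125]]

C² = [[20, 20], [5, 5]]
C³ = [[100, 100], [25, 25]]
C⁴ = [[500, 500], [125, 125]]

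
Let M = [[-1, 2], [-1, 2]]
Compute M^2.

[[-1, 2], [-1, 2]]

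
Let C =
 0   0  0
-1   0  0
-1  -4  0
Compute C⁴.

[[0, 0, 0], [0, 0, 0], [0, 0, 0]]

C is strictly triangular, hence nilpotent: C³ = 0, so C⁴ = 0.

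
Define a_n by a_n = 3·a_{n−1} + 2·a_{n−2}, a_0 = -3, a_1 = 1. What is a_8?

With companion matrix Q = [[3, 2], [1, 0]], [a_n, a_{n−1}]ᵀ = Q·[a_{n−1}, a_{n−2}]ᵀ, so [a_8, a_7]ᵀ = Q⁷·[a_1, a_0]ᵀ.
Q⁷ = [[6279, 3526], [1763, 990]], giving [a_8, a_7]ᵀ = [[-4299], [-1207]].

-4299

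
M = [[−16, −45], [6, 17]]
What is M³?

tr M = 1 and det M = −2, so the characteristic polynomial is λ² − (1)λ + (−2) with roots −1 and 2.
Eigenvectors give P = [[−3, −5], [1, 2]] with P⁻¹ = [[−2, −5], [1, 3]], and M = P·diag(−1, 2)·P⁻¹.
Then M³ = P·diag(−1, 8)·P⁻¹ = [[3, −40], [−1, 16]] · [[−2, −5], [1, 3]] = [[−46, −135], [18, 53]].

[[−46, −135], [18, 53]]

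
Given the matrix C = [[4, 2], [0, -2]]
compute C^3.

C^2 = [[16, 4], [0, 4]]
C^3 = [[64, 24], [0, -8]]

[[64, 24], [0, -8]]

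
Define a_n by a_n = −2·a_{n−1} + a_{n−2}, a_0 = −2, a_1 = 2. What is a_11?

16238

With companion matrix A = [[−2, 1], [1, 0]], [a_n, a_{n−1}]ᵀ = A·[a_{n−1}, a_{n−2}]ᵀ, so [a_11, a_10]ᵀ = A¹⁰·[a_1, a_0]ᵀ.
A¹⁰ = [[5741, −2378], [−2378, 985]], giving [a_11, a_10]ᵀ = [[16238], [−6726]].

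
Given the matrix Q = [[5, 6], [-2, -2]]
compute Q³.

[[29, 42], [-14, -20]]

tr Q = 3 and det Q = 2, so the characteristic polynomial is λ² − (3)λ + (2) with roots 1 and 2.
Eigenvectors give P = [[-3, -2], [2, 1]] with P⁻¹ = [[1, 2], [-2, -3]], and Q = P·diag(1, 2)·P⁻¹.
Then Q³ = P·diag(1, 8)·P⁻¹ = [[-3, -16], [2, 8]] · [[1, 2], [-2, -3]] = [[29, 42], [-14, -20]].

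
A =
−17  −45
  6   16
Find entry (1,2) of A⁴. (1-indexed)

tr A = −1 and det A = −2, so the characteristic polynomial is λ² − (−1)λ + (−2) with roots 1 and −2.
Eigenvectors give P = [[−5, −3], [2, 1]] with P⁻¹ = [[1, 3], [−2, −5]], and A = P·diag(1, −2)·P⁻¹.
Then A⁴ = P·diag(1, 16)·P⁻¹ = [[−5, −48], [2, 16]] · [[1, 3], [−2, −5]] = [[91, 225], [−30, −74]].

225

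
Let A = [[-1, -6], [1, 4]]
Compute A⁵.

tr A = 3 and det A = 2, so the characteristic polynomial is λ² − (3)λ + (2) with roots 2 and 1.
Eigenvectors give P = [[2, 3], [-1, -1]] with P⁻¹ = [[-1, -3], [1, 2]], and A = P·diag(2, 1)·P⁻¹.
Then A⁵ = P·diag(32, 1)·P⁻¹ = [[64, 3], [-32, -1]] · [[-1, -3], [1, 2]] = [[-61, -186], [31, 94]].

[[-61, -186], [31, 94]]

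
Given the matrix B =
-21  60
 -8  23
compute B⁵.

tr B = 2 and det B = -3, so the characteristic polynomial is λ² − (2)λ + (-3) with roots 3 and -1.
Eigenvectors give P = [[-5, 3], [-2, 1]] with P⁻¹ = [[1, -3], [2, -5]], and B = P·diag(3, -1)·P⁻¹.
Then B⁵ = P·diag(243, -1)·P⁻¹ = [[-1215, -3], [-486, -1]] · [[1, -3], [2, -5]] = [[-1221, 3660], [-488, 1463]].

[[-1221, 3660], [-488, 1463]]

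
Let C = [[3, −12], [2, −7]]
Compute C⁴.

[[−159, 480], [−80, 241]]

tr C = −4 and det C = 3, so the characteristic polynomial is λ² − (−4)λ + (3) with roots −3 and −1.
Eigenvectors give P = [[−2, 3], [−1, 1]] with P⁻¹ = [[1, −3], [1, −2]], and C = P·diag(−3, −1)·P⁻¹.
Then C⁴ = P·diag(81, 1)·P⁻¹ = [[−162, 3], [−81, 1]] · [[1, −3], [1, −2]] = [[−159, 480], [−80, 241]].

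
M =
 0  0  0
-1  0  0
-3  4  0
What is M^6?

[[0, 0, 0], [0, 0, 0], [0, 0, 0]]

M is strictly triangular, hence nilpotent: M^3 = 0, so M^6 = 0.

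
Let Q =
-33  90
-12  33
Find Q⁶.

tr Q = 0 and det Q = -9, so the characteristic polynomial is λ² − (0)λ + (-9) with roots 3 and -3.
Eigenvectors give P = [[-5, 3], [-2, 1]] with P⁻¹ = [[1, -3], [2, -5]], and Q = P·diag(3, -3)·P⁻¹.
Then Q⁶ = P·diag(729, 729)·P⁻¹ = [[-3645, 2187], [-1458, 729]] · [[1, -3], [2, -5]] = [[729, 0], [0, 729]].

[[729, 0], [0, 729]]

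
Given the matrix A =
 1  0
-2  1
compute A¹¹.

A = I + N where N = [[0, 0], [-2, 0]] is strictly lower-triangular, so N² = 0.
(I + N)¹¹ = I + 11·N = [[1, 0], [-22, 1]].

[[1, 0], [-22, 1]]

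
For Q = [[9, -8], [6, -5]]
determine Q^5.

[[969, -968], [726, -725]]

tr Q = 4 and det Q = 3, so the characteristic polynomial is λ² − (4)λ + (3) with roots 3 and 1.
Eigenvectors give P = [[4, 1], [3, 1]] with P⁻¹ = [[1, -1], [-3, 4]], and Q = P·diag(3, 1)·P⁻¹.
Then Q^5 = P·diag(243, 1)·P⁻¹ = [[972, 1], [729, 1]] · [[1, -1], [-3, 4]] = [[969, -968], [726, -725]].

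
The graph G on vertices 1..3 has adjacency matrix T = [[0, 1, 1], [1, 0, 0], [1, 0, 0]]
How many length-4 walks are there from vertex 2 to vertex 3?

2

The number of length-4 walks from vertex 2 to vertex 3 is entry (2,3) of T⁴, where T is the adjacency matrix.
T² = [[2, 0, 0], [0, 1, 1], [0, 1, 1]]
T³ = [[0, 2, 2], [2, 0, 0], [2, 0, 0]]
T⁴ = [[4, 0, 0], [0, 2, 2], [0, 2, 2]]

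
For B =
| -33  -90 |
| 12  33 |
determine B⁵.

tr B = 0 and det B = -9, so the characteristic polynomial is λ² − (0)λ + (-9) with roots 3 and -3.
Eigenvectors give P = [[-5, -3], [2, 1]] with P⁻¹ = [[1, 3], [-2, -5]], and B = P·diag(3, -3)·P⁻¹.
Then B⁵ = P·diag(243, -243)·P⁻¹ = [[-1215, 729], [486, -243]] · [[1, 3], [-2, -5]] = [[-2673, -7290], [972, 2673]].

[[-2673, -7290], [972, 2673]]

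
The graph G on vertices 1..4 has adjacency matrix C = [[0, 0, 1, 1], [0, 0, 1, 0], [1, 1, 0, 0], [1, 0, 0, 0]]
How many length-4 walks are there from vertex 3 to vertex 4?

The number of length-4 walks from vertex 3 to vertex 4 is entry (3,4) of C⁴, where C is the adjacency matrix.
C² = [[2, 1, 0, 0], [1, 1, 0, 0], [0, 0, 2, 1], [0, 0, 1, 1]]
C³ = [[0, 0, 3, 2], [0, 0, 2, 1], [3, 2, 0, 0], [2, 1, 0, 0]]
C⁴ = [[5, 3, 0, 0], [3, 2, 0, 0], [0, 0, 5, 3], [0, 0, 3, 2]]

3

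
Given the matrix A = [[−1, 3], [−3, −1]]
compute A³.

[[26, −18], [18, 26]]

A² = [[−8, −6], [6, −8]]
A³ = [[26, −18], [18, 26]]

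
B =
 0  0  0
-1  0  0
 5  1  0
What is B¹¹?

B is strictly triangular, hence nilpotent: B³ = 0, so B¹¹ = 0.

[[0, 0, 0], [0, 0, 0], [0, 0, 0]]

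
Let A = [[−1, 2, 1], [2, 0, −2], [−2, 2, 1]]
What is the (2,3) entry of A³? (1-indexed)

2

A² = [[3, 0, −4], [2, 0, 0], [4, −2, −5]]
A³ = [[5, −2, −1], [−2, 4, 2], [2, −2, 3]]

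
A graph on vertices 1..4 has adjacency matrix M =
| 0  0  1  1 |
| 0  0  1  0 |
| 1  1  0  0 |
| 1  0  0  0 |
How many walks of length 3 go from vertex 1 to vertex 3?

The number of length-3 walks from vertex 1 to vertex 3 is entry (1,3) of M^3, where M is the adjacency matrix.
M^2 = [[2, 1, 0, 0], [1, 1, 0, 0], [0, 0, 2, 1], [0, 0, 1, 1]]
M^3 = [[0, 0, 3, 2], [0, 0, 2, 1], [3, 2, 0, 0], [2, 1, 0, 0]]

3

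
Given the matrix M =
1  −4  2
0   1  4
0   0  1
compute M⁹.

[[1, −36, −558], [0, 1, 36], [0, 0, 1]]

M = I + N where N = [[0, −4, 2], [0, 0, 4], [0, 0, 0]] is strictly upper-triangular, so N³ = 0.
(I + N)⁹ = I + 9·N + 36·N² = [[1, −36, −558], [0, 1, 36], [0, 0, 1]].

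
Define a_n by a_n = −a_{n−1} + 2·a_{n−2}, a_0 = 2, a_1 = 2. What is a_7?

With companion matrix M = [[−1, 2], [1, 0]], [a_n, a_{n−1}]ᵀ = M·[a_{n−1}, a_{n−2}]ᵀ, so [a_7, a_6]ᵀ = M⁶·[a_1, a_0]ᵀ.
M⁶ = [[43, −42], [−21, 22]], giving [a_7, a_6]ᵀ = [[2], [2]].

2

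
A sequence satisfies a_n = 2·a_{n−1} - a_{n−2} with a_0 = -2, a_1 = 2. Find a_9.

34

With companion matrix A = [[2, -1], [1, 0]], [a_n, a_{n−1}]ᵀ = A·[a_{n−1}, a_{n−2}]ᵀ, so [a_9, a_8]ᵀ = A⁸·[a_1, a_0]ᵀ.
A⁸ = [[9, -8], [8, -7]], giving [a_9, a_8]ᵀ = [[34], [30]].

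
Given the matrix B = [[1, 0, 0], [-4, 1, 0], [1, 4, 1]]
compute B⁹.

B = I + N where N = [[0, 0, 0], [-4, 0, 0], [1, 4, 0]] is strictly lower-triangular, so N³ = 0.
(I + N)⁹ = I + 9·N + 36·N² = [[1, 0, 0], [-36, 1, 0], [-567, 36, 1]].

[[1, 0, 0], [-36, 1, 0], [-567, 36, 1]]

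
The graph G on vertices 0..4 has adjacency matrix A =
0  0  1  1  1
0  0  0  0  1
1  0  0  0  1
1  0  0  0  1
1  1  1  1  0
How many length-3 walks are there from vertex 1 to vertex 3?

1

The number of length-3 walks from vertex 1 to vertex 3 is entry (1,3) of A^3, where A is the adjacency matrix.
A^2 = [[3, 1, 1, 1, 2], [1, 1, 1, 1, 0], [1, 1, 2, 2, 1], [1, 1, 2, 2, 1], [2, 0, 1, 1, 4]]
A^3 = [[4, 2, 5, 5, 6], [2, 0, 1, 1, 4], [5, 1, 2, 2, 6], [5, 1, 2, 2, 6], [6, 4, 6, 6, 4]]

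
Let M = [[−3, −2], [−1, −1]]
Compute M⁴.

[[153, 112], [56, 41]]

M² = [[11, 8], [4, 3]]
M³ = [[−41, −30], [−15, −11]]
M⁴ = [[153, 112], [56, 41]]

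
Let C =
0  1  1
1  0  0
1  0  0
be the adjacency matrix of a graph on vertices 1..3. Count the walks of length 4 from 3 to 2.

2

The number of length-4 walks from vertex 3 to vertex 2 is entry (3,2) of C⁴, where C is the adjacency matrix.
C² = [[2, 0, 0], [0, 1, 1], [0, 1, 1]]
C³ = [[0, 2, 2], [2, 0, 0], [2, 0, 0]]
C⁴ = [[4, 0, 0], [0, 2, 2], [0, 2, 2]]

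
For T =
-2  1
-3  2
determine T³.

[[-2, 1], [-3, 2]]

T² = [[1, 0], [0, 1]]
T³ = [[-2, 1], [-3, 2]]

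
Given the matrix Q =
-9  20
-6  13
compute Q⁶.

[[-3639, 7280], [-2184, 4369]]

tr Q = 4 and det Q = 3, so the characteristic polynomial is λ² − (4)λ + (3) with roots 3 and 1.
Eigenvectors give P = [[-5, 2], [-3, 1]] with P⁻¹ = [[1, -2], [3, -5]], and Q = P·diag(3, 1)·P⁻¹.
Then Q⁶ = P·diag(729, 1)·P⁻¹ = [[-3645, 2], [-2187, 1]] · [[1, -2], [3, -5]] = [[-3639, 7280], [-2184, 4369]].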